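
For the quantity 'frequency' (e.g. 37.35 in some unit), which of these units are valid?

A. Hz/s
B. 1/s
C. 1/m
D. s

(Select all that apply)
B

frequency has SI base units: 1 / s

Checking each option against 1 / s:
  A. Hz/s: ✗ does not match
  B. 1/s: ✓ matches
  C. 1/m: ✗ does not match
  D. s: ✗ does not match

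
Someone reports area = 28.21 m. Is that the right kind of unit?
No

area has SI base units: m^2
m does NOT reduce to m^2; a valid unit for area would be e.g. m².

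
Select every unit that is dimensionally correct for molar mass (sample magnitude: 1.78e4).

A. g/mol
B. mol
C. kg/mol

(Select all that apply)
A, C

molar mass has SI base units: kg / mol

Checking each option against kg / mol:
  A. g/mol: ✓ matches
  B. mol: ✗ does not match
  C. kg/mol: ✓ matches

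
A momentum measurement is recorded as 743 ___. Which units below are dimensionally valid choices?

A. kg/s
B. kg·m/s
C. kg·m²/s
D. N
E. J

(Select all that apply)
B

momentum has SI base units: kg * m / s

Checking each option against kg * m / s:
  A. kg/s: ✗ does not match
  B. kg·m/s: ✓ matches
  C. kg·m²/s: ✗ does not match
  D. N: ✗ does not match
  E. J: ✗ does not match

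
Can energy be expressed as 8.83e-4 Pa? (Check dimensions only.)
No

energy has SI base units: kg * m^2 / s^2
Pa does NOT reduce to kg * m^2 / s^2; a valid unit for energy would be e.g. J.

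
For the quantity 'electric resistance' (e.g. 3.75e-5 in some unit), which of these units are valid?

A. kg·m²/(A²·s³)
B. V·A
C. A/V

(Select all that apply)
A

electric resistance has SI base units: kg * m^2 / (A^2 * s^3)

Checking each option against kg * m^2 / (A^2 * s^3):
  A. kg·m²/(A²·s³): ✓ matches
  B. V·A: ✗ does not match
  C. A/V: ✗ does not match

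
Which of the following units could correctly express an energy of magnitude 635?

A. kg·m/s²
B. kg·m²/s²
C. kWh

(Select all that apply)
B, C

energy has SI base units: kg * m^2 / s^2

Checking each option against kg * m^2 / s^2:
  A. kg·m/s²: ✗ does not match
  B. kg·m²/s²: ✓ matches
  C. kWh: ✓ matches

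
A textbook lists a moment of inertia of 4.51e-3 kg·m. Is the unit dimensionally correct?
No

moment of inertia has SI base units: kg * m^2
kg·m does NOT reduce to kg * m^2; a valid unit for moment of inertia would be e.g. kg·m².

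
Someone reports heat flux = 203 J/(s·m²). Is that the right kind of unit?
Yes

heat flux has SI base units: kg / s^3
J/(s·m²) reduces to the same SI base units, so it is a valid unit for heat flux.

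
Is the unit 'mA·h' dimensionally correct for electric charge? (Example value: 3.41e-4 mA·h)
Yes

electric charge has SI base units: A * s
mA·h reduces to the same SI base units, so it is a valid unit for electric charge.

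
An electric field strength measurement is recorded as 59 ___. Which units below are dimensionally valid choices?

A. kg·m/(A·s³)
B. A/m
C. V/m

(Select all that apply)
A, C

electric field strength has SI base units: kg * m / (A * s^3)

Checking each option against kg * m / (A * s^3):
  A. kg·m/(A·s³): ✓ matches
  B. A/m: ✗ does not match
  C. V/m: ✓ matches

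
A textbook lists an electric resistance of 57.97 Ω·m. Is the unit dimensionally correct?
No

electric resistance has SI base units: kg * m^2 / (A^2 * s^3)
Ω·m does NOT reduce to kg * m^2 / (A^2 * s^3); a valid unit for electric resistance would be e.g. Ω.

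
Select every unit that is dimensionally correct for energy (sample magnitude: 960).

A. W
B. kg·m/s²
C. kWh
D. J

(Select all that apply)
C, D

energy has SI base units: kg * m^2 / s^2

Checking each option against kg * m^2 / s^2:
  A. W: ✗ does not match
  B. kg·m/s²: ✗ does not match
  C. kWh: ✓ matches
  D. J: ✓ matches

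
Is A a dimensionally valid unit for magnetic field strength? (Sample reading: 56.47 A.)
No

magnetic field strength has SI base units: A / m
A does NOT reduce to A / m; a valid unit for magnetic field strength would be e.g. A/m.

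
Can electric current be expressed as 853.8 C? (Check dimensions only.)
No

electric current has SI base units: A
C does NOT reduce to A; a valid unit for electric current would be e.g. A.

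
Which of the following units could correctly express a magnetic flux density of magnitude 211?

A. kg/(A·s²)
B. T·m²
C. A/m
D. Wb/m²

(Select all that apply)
A, D

magnetic flux density has SI base units: kg / (A * s^2)

Checking each option against kg / (A * s^2):
  A. kg/(A·s²): ✓ matches
  B. T·m²: ✗ does not match
  C. A/m: ✗ does not match
  D. Wb/m²: ✓ matches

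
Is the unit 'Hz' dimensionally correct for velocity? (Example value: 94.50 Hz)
No

velocity has SI base units: m / s
Hz does NOT reduce to m / s; a valid unit for velocity would be e.g. m/s.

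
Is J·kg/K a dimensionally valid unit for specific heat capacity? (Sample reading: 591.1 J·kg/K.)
No

specific heat capacity has SI base units: m^2 / (s^2 * K)
J·kg/K does NOT reduce to m^2 / (s^2 * K); a valid unit for specific heat capacity would be e.g. J/(kg·K).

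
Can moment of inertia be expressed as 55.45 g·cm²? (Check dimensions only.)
Yes

moment of inertia has SI base units: kg * m^2
g·cm² reduces to the same SI base units, so it is a valid unit for moment of inertia.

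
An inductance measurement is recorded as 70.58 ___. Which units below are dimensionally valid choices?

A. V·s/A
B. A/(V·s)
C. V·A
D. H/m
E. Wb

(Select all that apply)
A

inductance has SI base units: kg * m^2 / (A^2 * s^2)

Checking each option against kg * m^2 / (A^2 * s^2):
  A. V·s/A: ✓ matches
  B. A/(V·s): ✗ does not match
  C. V·A: ✗ does not match
  D. H/m: ✗ does not match
  E. Wb: ✗ does not match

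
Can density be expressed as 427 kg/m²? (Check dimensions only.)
No

density has SI base units: kg / m^3
kg/m² does NOT reduce to kg / m^3; a valid unit for density would be e.g. kg/m³.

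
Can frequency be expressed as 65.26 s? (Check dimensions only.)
No

frequency has SI base units: 1 / s
s does NOT reduce to 1 / s; a valid unit for frequency would be e.g. Hz.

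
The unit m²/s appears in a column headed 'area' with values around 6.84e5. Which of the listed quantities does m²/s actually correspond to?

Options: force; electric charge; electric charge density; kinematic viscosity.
kinematic viscosity

area should have units dimensionally equivalent to m^2 (e.g. m²).
The given unit 'm²/s' reduces to m^2 / s. Of the listed options, that is the dimensionality of kinematic viscosity.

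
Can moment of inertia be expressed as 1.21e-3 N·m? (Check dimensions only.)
No

moment of inertia has SI base units: kg * m^2
N·m does NOT reduce to kg * m^2; a valid unit for moment of inertia would be e.g. kg·m².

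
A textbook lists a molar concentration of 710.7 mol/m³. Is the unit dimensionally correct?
Yes

molar concentration has SI base units: mol / m^3
mol/m³ reduces to the same SI base units, so it is a valid unit for molar concentration.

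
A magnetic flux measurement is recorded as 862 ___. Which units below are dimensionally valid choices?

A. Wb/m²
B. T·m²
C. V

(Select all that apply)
B

magnetic flux has SI base units: kg * m^2 / (A * s^2)

Checking each option against kg * m^2 / (A * s^2):
  A. Wb/m²: ✗ does not match
  B. T·m²: ✓ matches
  C. V: ✗ does not match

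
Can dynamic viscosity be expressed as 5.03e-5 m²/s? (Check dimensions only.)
No

dynamic viscosity has SI base units: kg / (m * s)
m²/s does NOT reduce to kg / (m * s); a valid unit for dynamic viscosity would be e.g. Pa·s.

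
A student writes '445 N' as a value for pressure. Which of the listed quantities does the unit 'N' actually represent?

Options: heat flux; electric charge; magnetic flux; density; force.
force

pressure should have units dimensionally equivalent to kg / (m * s^2) (e.g. Pa).
The given unit 'N' reduces to kg * m / s^2. Of the listed options, that is the dimensionality of force.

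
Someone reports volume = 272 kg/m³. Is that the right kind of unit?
No

volume has SI base units: m^3
kg/m³ does NOT reduce to m^3; a valid unit for volume would be e.g. m³.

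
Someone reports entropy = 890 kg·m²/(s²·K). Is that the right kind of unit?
Yes

entropy has SI base units: kg * m^2 / (s^2 * K)
kg·m²/(s²·K) reduces to the same SI base units, so it is a valid unit for entropy.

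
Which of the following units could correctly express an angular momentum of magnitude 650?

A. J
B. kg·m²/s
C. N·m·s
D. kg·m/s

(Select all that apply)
B, C

angular momentum has SI base units: kg * m^2 / s

Checking each option against kg * m^2 / s:
  A. J: ✗ does not match
  B. kg·m²/s: ✓ matches
  C. N·m·s: ✓ matches
  D. kg·m/s: ✗ does not match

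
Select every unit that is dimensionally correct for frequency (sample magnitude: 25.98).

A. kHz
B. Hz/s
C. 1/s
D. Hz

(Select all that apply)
A, C, D

frequency has SI base units: 1 / s

Checking each option against 1 / s:
  A. kHz: ✓ matches
  B. Hz/s: ✗ does not match
  C. 1/s: ✓ matches
  D. Hz: ✓ matches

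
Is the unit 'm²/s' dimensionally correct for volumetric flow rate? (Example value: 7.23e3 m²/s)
No

volumetric flow rate has SI base units: m^3 / s
m²/s does NOT reduce to m^3 / s; a valid unit for volumetric flow rate would be e.g. m³/s.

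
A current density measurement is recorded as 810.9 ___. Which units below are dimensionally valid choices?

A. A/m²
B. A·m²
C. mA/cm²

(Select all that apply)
A, C

current density has SI base units: A / m^2

Checking each option against A / m^2:
  A. A/m²: ✓ matches
  B. A·m²: ✗ does not match
  C. mA/cm²: ✓ matches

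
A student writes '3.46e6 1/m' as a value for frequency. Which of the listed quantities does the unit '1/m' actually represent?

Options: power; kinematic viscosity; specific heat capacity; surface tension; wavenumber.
wavenumber

frequency should have units dimensionally equivalent to 1 / s (e.g. Hz).
The given unit '1/m' reduces to 1 / m. Of the listed options, that is the dimensionality of wavenumber.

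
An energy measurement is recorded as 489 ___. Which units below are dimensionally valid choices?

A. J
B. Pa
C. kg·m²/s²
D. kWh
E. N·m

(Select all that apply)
A, C, D, E

energy has SI base units: kg * m^2 / s^2

Checking each option against kg * m^2 / s^2:
  A. J: ✓ matches
  B. Pa: ✗ does not match
  C. kg·m²/s²: ✓ matches
  D. kWh: ✓ matches
  E. N·m: ✓ matches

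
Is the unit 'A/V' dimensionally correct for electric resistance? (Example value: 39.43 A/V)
No

electric resistance has SI base units: kg * m^2 / (A^2 * s^3)
A/V does NOT reduce to kg * m^2 / (A^2 * s^3); a valid unit for electric resistance would be e.g. Ω.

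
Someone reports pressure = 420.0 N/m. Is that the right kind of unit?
No

pressure has SI base units: kg / (m * s^2)
N/m does NOT reduce to kg / (m * s^2); a valid unit for pressure would be e.g. Pa.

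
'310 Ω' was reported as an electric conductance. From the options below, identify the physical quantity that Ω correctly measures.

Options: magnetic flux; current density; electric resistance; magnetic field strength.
electric resistance

electric conductance should have units dimensionally equivalent to A^2 * s^3 / (kg * m^2) (e.g. S).
The given unit 'Ω' reduces to kg * m^2 / (A^2 * s^3). Of the listed options, that is the dimensionality of electric resistance.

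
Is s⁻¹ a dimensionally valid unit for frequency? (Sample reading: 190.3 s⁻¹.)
Yes

frequency has SI base units: 1 / s
s⁻¹ reduces to the same SI base units, so it is a valid unit for frequency.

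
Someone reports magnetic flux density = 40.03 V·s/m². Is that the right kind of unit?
Yes

magnetic flux density has SI base units: kg / (A * s^2)
V·s/m² reduces to the same SI base units, so it is a valid unit for magnetic flux density.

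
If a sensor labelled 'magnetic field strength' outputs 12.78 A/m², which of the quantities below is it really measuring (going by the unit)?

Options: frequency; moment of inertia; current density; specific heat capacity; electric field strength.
current density

magnetic field strength should have units dimensionally equivalent to A / m (e.g. A/m).
The given unit 'A/m²' reduces to A / m^2. Of the listed options, that is the dimensionality of current density.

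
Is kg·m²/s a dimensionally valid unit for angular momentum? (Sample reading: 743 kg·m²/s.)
Yes

angular momentum has SI base units: kg * m^2 / s
kg·m²/s reduces to the same SI base units, so it is a valid unit for angular momentum.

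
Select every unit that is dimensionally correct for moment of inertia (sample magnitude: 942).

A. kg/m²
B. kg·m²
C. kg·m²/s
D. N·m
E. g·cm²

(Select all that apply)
B, E

moment of inertia has SI base units: kg * m^2

Checking each option against kg * m^2:
  A. kg/m²: ✗ does not match
  B. kg·m²: ✓ matches
  C. kg·m²/s: ✗ does not match
  D. N·m: ✗ does not match
  E. g·cm²: ✓ matches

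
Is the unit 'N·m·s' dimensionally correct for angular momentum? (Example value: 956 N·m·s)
Yes

angular momentum has SI base units: kg * m^2 / s
N·m·s reduces to the same SI base units, so it is a valid unit for angular momentum.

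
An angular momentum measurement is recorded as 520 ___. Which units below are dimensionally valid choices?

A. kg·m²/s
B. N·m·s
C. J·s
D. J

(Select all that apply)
A, B, C

angular momentum has SI base units: kg * m^2 / s

Checking each option against kg * m^2 / s:
  A. kg·m²/s: ✓ matches
  B. N·m·s: ✓ matches
  C. J·s: ✓ matches
  D. J: ✗ does not match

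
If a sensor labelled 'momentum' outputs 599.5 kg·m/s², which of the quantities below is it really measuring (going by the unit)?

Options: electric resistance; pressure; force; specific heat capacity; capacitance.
force

momentum should have units dimensionally equivalent to kg * m / s (e.g. kg·m/s).
The given unit 'kg·m/s²' reduces to kg * m / s^2. Of the listed options, that is the dimensionality of force.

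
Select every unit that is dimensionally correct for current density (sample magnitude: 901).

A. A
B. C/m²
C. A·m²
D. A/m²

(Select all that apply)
D

current density has SI base units: A / m^2

Checking each option against A / m^2:
  A. A: ✗ does not match
  B. C/m²: ✗ does not match
  C. A·m²: ✗ does not match
  D. A/m²: ✓ matches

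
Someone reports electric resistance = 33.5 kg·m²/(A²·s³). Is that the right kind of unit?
Yes

electric resistance has SI base units: kg * m^2 / (A^2 * s^3)
kg·m²/(A²·s³) reduces to the same SI base units, so it is a valid unit for electric resistance.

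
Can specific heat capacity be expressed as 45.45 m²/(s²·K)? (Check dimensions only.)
Yes

specific heat capacity has SI base units: m^2 / (s^2 * K)
m²/(s²·K) reduces to the same SI base units, so it is a valid unit for specific heat capacity.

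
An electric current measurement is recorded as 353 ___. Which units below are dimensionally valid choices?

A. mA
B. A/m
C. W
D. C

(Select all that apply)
A

electric current has SI base units: A

Checking each option against A:
  A. mA: ✓ matches
  B. A/m: ✗ does not match
  C. W: ✗ does not match
  D. C: ✗ does not match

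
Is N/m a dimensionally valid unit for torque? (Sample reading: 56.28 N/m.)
No

torque has SI base units: kg * m^2 / s^2
N/m does NOT reduce to kg * m^2 / s^2; a valid unit for torque would be e.g. N·m.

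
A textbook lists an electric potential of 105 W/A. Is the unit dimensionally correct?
Yes

electric potential has SI base units: kg * m^2 / (A * s^3)
W/A reduces to the same SI base units, so it is a valid unit for electric potential.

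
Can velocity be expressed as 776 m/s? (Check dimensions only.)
Yes

velocity has SI base units: m / s
m/s reduces to the same SI base units, so it is a valid unit for velocity.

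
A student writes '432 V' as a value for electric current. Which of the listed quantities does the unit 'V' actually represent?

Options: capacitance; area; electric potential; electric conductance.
electric potential

electric current should have units dimensionally equivalent to A (e.g. A).
The given unit 'V' reduces to kg * m^2 / (A * s^3). Of the listed options, that is the dimensionality of electric potential.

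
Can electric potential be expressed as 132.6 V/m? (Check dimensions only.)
No

electric potential has SI base units: kg * m^2 / (A * s^3)
V/m does NOT reduce to kg * m^2 / (A * s^3); a valid unit for electric potential would be e.g. V.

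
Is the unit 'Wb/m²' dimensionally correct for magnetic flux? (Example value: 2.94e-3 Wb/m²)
No

magnetic flux has SI base units: kg * m^2 / (A * s^2)
Wb/m² does NOT reduce to kg * m^2 / (A * s^2); a valid unit for magnetic flux would be e.g. Wb.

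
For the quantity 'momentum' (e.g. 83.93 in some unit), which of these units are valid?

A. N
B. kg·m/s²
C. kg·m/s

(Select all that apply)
C

momentum has SI base units: kg * m / s

Checking each option against kg * m / s:
  A. N: ✗ does not match
  B. kg·m/s²: ✗ does not match
  C. kg·m/s: ✓ matches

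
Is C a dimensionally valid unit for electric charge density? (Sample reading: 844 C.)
No

electric charge density has SI base units: A * s / m^3
C does NOT reduce to A * s / m^3; a valid unit for electric charge density would be e.g. C/m³.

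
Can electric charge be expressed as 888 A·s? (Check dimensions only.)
Yes

electric charge has SI base units: A * s
A·s reduces to the same SI base units, so it is a valid unit for electric charge.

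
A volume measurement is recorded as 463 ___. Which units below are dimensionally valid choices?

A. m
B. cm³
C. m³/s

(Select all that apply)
B

volume has SI base units: m^3

Checking each option against m^3:
  A. m: ✗ does not match
  B. cm³: ✓ matches
  C. m³/s: ✗ does not match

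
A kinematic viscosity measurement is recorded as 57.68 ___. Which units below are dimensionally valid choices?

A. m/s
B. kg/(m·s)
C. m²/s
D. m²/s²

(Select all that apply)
C

kinematic viscosity has SI base units: m^2 / s

Checking each option against m^2 / s:
  A. m/s: ✗ does not match
  B. kg/(m·s): ✗ does not match
  C. m²/s: ✓ matches
  D. m²/s²: ✗ does not match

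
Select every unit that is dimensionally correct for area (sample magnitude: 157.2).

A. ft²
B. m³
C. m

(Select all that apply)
A

area has SI base units: m^2

Checking each option against m^2:
  A. ft²: ✓ matches
  B. m³: ✗ does not match
  C. m: ✗ does not match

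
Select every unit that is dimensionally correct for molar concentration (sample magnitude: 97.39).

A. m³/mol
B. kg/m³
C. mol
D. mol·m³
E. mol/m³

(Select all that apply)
E

molar concentration has SI base units: mol / m^3

Checking each option against mol / m^3:
  A. m³/mol: ✗ does not match
  B. kg/m³: ✗ does not match
  C. mol: ✗ does not match
  D. mol·m³: ✗ does not match
  E. mol/m³: ✓ matches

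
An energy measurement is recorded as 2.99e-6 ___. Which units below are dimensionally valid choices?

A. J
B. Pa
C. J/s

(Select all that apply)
A

energy has SI base units: kg * m^2 / s^2

Checking each option against kg * m^2 / s^2:
  A. J: ✓ matches
  B. Pa: ✗ does not match
  C. J/s: ✗ does not match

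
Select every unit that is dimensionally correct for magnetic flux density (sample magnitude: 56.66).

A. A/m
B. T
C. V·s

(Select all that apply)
B

magnetic flux density has SI base units: kg / (A * s^2)

Checking each option against kg / (A * s^2):
  A. A/m: ✗ does not match
  B. T: ✓ matches
  C. V·s: ✗ does not match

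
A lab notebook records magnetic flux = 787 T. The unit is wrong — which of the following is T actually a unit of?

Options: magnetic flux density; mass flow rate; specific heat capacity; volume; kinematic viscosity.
magnetic flux density

magnetic flux should have units dimensionally equivalent to kg * m^2 / (A * s^2) (e.g. Wb).
The given unit 'T' reduces to kg / (A * s^2). Of the listed options, that is the dimensionality of magnetic flux density.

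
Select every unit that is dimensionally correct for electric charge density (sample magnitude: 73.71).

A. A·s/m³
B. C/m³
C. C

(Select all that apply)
A, B

electric charge density has SI base units: A * s / m^3

Checking each option against A * s / m^3:
  A. A·s/m³: ✓ matches
  B. C/m³: ✓ matches
  C. C: ✗ does not match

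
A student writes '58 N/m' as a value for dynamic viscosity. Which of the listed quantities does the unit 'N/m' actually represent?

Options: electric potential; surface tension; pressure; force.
surface tension

dynamic viscosity should have units dimensionally equivalent to kg / (m * s) (e.g. Pa·s).
The given unit 'N/m' reduces to kg / s^2. Of the listed options, that is the dimensionality of surface tension.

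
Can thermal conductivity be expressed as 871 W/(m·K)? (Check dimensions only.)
Yes

thermal conductivity has SI base units: kg * m / (s^3 * K)
W/(m·K) reduces to the same SI base units, so it is a valid unit for thermal conductivity.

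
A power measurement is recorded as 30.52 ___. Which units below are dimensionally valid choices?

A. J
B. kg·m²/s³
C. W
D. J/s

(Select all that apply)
B, C, D

power has SI base units: kg * m^2 / s^3

Checking each option against kg * m^2 / s^3:
  A. J: ✗ does not match
  B. kg·m²/s³: ✓ matches
  C. W: ✓ matches
  D. J/s: ✓ matches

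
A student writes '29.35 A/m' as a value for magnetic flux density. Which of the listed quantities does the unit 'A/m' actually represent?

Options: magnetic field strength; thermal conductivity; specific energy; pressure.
magnetic field strength

magnetic flux density should have units dimensionally equivalent to kg / (A * s^2) (e.g. T).
The given unit 'A/m' reduces to A / m. Of the listed options, that is the dimensionality of magnetic field strength.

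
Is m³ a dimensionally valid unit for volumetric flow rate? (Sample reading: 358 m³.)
No

volumetric flow rate has SI base units: m^3 / s
m³ does NOT reduce to m^3 / s; a valid unit for volumetric flow rate would be e.g. m³/s.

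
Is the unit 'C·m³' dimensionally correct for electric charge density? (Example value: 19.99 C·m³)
No

electric charge density has SI base units: A * s / m^3
C·m³ does NOT reduce to A * s / m^3; a valid unit for electric charge density would be e.g. C/m³.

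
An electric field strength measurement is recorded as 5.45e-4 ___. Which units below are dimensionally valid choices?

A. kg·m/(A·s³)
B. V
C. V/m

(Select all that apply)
A, C

electric field strength has SI base units: kg * m / (A * s^3)

Checking each option against kg * m / (A * s^3):
  A. kg·m/(A·s³): ✓ matches
  B. V: ✗ does not match
  C. V/m: ✓ matches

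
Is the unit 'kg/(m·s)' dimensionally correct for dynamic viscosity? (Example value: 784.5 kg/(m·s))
Yes

dynamic viscosity has SI base units: kg / (m * s)
kg/(m·s) reduces to the same SI base units, so it is a valid unit for dynamic viscosity.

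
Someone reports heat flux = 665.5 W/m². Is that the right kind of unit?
Yes

heat flux has SI base units: kg / s^3
W/m² reduces to the same SI base units, so it is a valid unit for heat flux.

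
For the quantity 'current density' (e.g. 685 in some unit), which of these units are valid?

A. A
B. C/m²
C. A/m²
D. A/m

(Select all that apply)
C

current density has SI base units: A / m^2

Checking each option against A / m^2:
  A. A: ✗ does not match
  B. C/m²: ✗ does not match
  C. A/m²: ✓ matches
  D. A/m: ✗ does not match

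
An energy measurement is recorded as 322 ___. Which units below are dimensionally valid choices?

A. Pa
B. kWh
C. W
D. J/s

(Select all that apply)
B

energy has SI base units: kg * m^2 / s^2

Checking each option against kg * m^2 / s^2:
  A. Pa: ✗ does not match
  B. kWh: ✓ matches
  C. W: ✗ does not match
  D. J/s: ✗ does not match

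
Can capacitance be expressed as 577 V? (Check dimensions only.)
No

capacitance has SI base units: A^2 * s^4 / (kg * m^2)
V does NOT reduce to A^2 * s^4 / (kg * m^2); a valid unit for capacitance would be e.g. F.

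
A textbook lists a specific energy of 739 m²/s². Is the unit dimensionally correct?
Yes

specific energy has SI base units: m^2 / s^2
m²/s² reduces to the same SI base units, so it is a valid unit for specific energy.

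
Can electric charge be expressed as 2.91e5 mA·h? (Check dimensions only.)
Yes

electric charge has SI base units: A * s
mA·h reduces to the same SI base units, so it is a valid unit for electric charge.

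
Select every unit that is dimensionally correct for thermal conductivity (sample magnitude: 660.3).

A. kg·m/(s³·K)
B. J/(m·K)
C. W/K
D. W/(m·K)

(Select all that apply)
A, D

thermal conductivity has SI base units: kg * m / (s^3 * K)

Checking each option against kg * m / (s^3 * K):
  A. kg·m/(s³·K): ✓ matches
  B. J/(m·K): ✗ does not match
  C. W/K: ✗ does not match
  D. W/(m·K): ✓ matches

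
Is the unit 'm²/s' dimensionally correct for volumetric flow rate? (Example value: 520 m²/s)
No

volumetric flow rate has SI base units: m^3 / s
m²/s does NOT reduce to m^3 / s; a valid unit for volumetric flow rate would be e.g. m³/s.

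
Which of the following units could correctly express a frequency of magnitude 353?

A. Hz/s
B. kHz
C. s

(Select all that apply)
B

frequency has SI base units: 1 / s

Checking each option against 1 / s:
  A. Hz/s: ✗ does not match
  B. kHz: ✓ matches
  C. s: ✗ does not match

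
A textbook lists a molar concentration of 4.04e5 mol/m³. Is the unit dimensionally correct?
Yes

molar concentration has SI base units: mol / m^3
mol/m³ reduces to the same SI base units, so it is a valid unit for molar concentration.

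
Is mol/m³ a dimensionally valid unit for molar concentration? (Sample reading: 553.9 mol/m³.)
Yes

molar concentration has SI base units: mol / m^3
mol/m³ reduces to the same SI base units, so it is a valid unit for molar concentration.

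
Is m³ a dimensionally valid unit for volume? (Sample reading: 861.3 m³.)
Yes

volume has SI base units: m^3
m³ reduces to the same SI base units, so it is a valid unit for volume.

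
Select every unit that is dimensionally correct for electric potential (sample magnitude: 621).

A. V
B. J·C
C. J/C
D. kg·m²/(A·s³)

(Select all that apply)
A, C, D

electric potential has SI base units: kg * m^2 / (A * s^3)

Checking each option against kg * m^2 / (A * s^3):
  A. V: ✓ matches
  B. J·C: ✗ does not match
  C. J/C: ✓ matches
  D. kg·m²/(A·s³): ✓ matches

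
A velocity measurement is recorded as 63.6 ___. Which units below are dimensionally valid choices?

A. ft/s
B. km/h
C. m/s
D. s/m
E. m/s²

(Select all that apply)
A, B, C

velocity has SI base units: m / s

Checking each option against m / s:
  A. ft/s: ✓ matches
  B. km/h: ✓ matches
  C. m/s: ✓ matches
  D. s/m: ✗ does not match
  E. m/s²: ✗ does not match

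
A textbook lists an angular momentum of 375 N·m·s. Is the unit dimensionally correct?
Yes

angular momentum has SI base units: kg * m^2 / s
N·m·s reduces to the same SI base units, so it is a valid unit for angular momentum.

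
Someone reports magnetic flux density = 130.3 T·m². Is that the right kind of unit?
No

magnetic flux density has SI base units: kg / (A * s^2)
T·m² does NOT reduce to kg / (A * s^2); a valid unit for magnetic flux density would be e.g. T.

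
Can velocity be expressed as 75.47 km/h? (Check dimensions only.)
Yes

velocity has SI base units: m / s
km/h reduces to the same SI base units, so it is a valid unit for velocity.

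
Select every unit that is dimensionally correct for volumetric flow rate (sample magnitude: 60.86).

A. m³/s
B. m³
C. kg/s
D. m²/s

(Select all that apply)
A

volumetric flow rate has SI base units: m^3 / s

Checking each option against m^3 / s:
  A. m³/s: ✓ matches
  B. m³: ✗ does not match
  C. kg/s: ✗ does not match
  D. m²/s: ✗ does not match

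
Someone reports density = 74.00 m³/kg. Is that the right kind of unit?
No

density has SI base units: kg / m^3
m³/kg does NOT reduce to kg / m^3; a valid unit for density would be e.g. kg/m³.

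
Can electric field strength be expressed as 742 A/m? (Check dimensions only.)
No

electric field strength has SI base units: kg * m / (A * s^3)
A/m does NOT reduce to kg * m / (A * s^3); a valid unit for electric field strength would be e.g. V/m.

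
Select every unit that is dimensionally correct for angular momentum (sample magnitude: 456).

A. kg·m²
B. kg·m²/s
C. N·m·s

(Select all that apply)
B, C

angular momentum has SI base units: kg * m^2 / s

Checking each option against kg * m^2 / s:
  A. kg·m²: ✗ does not match
  B. kg·m²/s: ✓ matches
  C. N·m·s: ✓ matches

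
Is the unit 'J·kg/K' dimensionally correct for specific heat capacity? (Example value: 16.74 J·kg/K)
No

specific heat capacity has SI base units: m^2 / (s^2 * K)
J·kg/K does NOT reduce to m^2 / (s^2 * K); a valid unit for specific heat capacity would be e.g. J/(kg·K).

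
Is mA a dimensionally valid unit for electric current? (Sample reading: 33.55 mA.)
Yes

electric current has SI base units: A
mA reduces to the same SI base units, so it is a valid unit for electric current.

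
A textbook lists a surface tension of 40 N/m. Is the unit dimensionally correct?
Yes

surface tension has SI base units: kg / s^2
N/m reduces to the same SI base units, so it is a valid unit for surface tension.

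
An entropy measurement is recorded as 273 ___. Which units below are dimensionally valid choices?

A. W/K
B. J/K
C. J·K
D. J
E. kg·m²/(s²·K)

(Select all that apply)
B, E

entropy has SI base units: kg * m^2 / (s^2 * K)

Checking each option against kg * m^2 / (s^2 * K):
  A. W/K: ✗ does not match
  B. J/K: ✓ matches
  C. J·K: ✗ does not match
  D. J: ✗ does not match
  E. kg·m²/(s²·K): ✓ matches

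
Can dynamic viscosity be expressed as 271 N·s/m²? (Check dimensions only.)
Yes

dynamic viscosity has SI base units: kg / (m * s)
N·s/m² reduces to the same SI base units, so it is a valid unit for dynamic viscosity.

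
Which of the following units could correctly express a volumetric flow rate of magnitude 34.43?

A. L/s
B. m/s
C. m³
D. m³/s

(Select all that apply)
A, D

volumetric flow rate has SI base units: m^3 / s

Checking each option against m^3 / s:
  A. L/s: ✓ matches
  B. m/s: ✗ does not match
  C. m³: ✗ does not match
  D. m³/s: ✓ matches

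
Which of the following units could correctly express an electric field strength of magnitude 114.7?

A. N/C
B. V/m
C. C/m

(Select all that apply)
A, B

electric field strength has SI base units: kg * m / (A * s^3)

Checking each option against kg * m / (A * s^3):
  A. N/C: ✓ matches
  B. V/m: ✓ matches
  C. C/m: ✗ does not match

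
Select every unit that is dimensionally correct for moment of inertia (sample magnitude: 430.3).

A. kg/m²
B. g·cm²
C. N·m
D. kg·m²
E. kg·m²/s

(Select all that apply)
B, D

moment of inertia has SI base units: kg * m^2

Checking each option against kg * m^2:
  A. kg/m²: ✗ does not match
  B. g·cm²: ✓ matches
  C. N·m: ✗ does not match
  D. kg·m²: ✓ matches
  E. kg·m²/s: ✗ does not match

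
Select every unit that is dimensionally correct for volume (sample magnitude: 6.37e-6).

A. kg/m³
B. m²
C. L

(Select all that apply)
C

volume has SI base units: m^3

Checking each option against m^3:
  A. kg/m³: ✗ does not match
  B. m²: ✗ does not match
  C. L: ✓ matches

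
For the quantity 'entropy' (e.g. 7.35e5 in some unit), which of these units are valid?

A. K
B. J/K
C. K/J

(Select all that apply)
B

entropy has SI base units: kg * m^2 / (s^2 * K)

Checking each option against kg * m^2 / (s^2 * K):
  A. K: ✗ does not match
  B. J/K: ✓ matches
  C. K/J: ✗ does not match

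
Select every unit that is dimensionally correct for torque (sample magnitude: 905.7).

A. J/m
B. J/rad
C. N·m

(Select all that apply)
B, C

torque has SI base units: kg * m^2 / s^2

Checking each option against kg * m^2 / s^2:
  A. J/m: ✗ does not match
  B. J/rad: ✓ matches
  C. N·m: ✓ matches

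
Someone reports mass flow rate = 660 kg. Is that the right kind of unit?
No

mass flow rate has SI base units: kg / s
kg does NOT reduce to kg / s; a valid unit for mass flow rate would be e.g. kg/s.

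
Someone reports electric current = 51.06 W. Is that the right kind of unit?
No

electric current has SI base units: A
W does NOT reduce to A; a valid unit for electric current would be e.g. A.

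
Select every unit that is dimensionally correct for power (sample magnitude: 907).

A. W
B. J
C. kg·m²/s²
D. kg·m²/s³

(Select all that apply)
A, D

power has SI base units: kg * m^2 / s^3

Checking each option against kg * m^2 / s^3:
  A. W: ✓ matches
  B. J: ✗ does not match
  C. kg·m²/s²: ✗ does not match
  D. kg·m²/s³: ✓ matches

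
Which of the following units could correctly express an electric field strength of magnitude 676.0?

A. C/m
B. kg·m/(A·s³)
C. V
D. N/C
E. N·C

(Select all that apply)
B, D

electric field strength has SI base units: kg * m / (A * s^3)

Checking each option against kg * m / (A * s^3):
  A. C/m: ✗ does not match
  B. kg·m/(A·s³): ✓ matches
  C. V: ✗ does not match
  D. N/C: ✓ matches
  E. N·C: ✗ does not match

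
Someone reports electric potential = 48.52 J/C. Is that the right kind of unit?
Yes

electric potential has SI base units: kg * m^2 / (A * s^3)
J/C reduces to the same SI base units, so it is a valid unit for electric potential.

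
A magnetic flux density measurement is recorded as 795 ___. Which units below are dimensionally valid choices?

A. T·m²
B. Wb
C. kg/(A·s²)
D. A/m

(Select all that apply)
C

magnetic flux density has SI base units: kg / (A * s^2)

Checking each option against kg / (A * s^2):
  A. T·m²: ✗ does not match
  B. Wb: ✗ does not match
  C. kg/(A·s²): ✓ matches
  D. A/m: ✗ does not match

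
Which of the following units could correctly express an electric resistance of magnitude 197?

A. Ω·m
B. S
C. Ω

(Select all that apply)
C

electric resistance has SI base units: kg * m^2 / (A^2 * s^3)

Checking each option against kg * m^2 / (A^2 * s^3):
  A. Ω·m: ✗ does not match
  B. S: ✗ does not match
  C. Ω: ✓ matches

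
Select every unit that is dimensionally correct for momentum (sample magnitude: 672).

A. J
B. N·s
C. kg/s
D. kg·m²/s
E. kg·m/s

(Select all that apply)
B, E

momentum has SI base units: kg * m / s

Checking each option against kg * m / s:
  A. J: ✗ does not match
  B. N·s: ✓ matches
  C. kg/s: ✗ does not match
  D. kg·m²/s: ✗ does not match
  E. kg·m/s: ✓ matches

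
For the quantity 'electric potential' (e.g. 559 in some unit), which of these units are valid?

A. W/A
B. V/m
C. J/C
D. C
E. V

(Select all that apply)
A, C, E

electric potential has SI base units: kg * m^2 / (A * s^3)

Checking each option against kg * m^2 / (A * s^3):
  A. W/A: ✓ matches
  B. V/m: ✗ does not match
  C. J/C: ✓ matches
  D. C: ✗ does not match
  E. V: ✓ matches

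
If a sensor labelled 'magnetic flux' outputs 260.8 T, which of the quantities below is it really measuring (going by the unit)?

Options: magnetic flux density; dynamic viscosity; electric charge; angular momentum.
magnetic flux density

magnetic flux should have units dimensionally equivalent to kg * m^2 / (A * s^2) (e.g. Wb).
The given unit 'T' reduces to kg / (A * s^2). Of the listed options, that is the dimensionality of magnetic flux density.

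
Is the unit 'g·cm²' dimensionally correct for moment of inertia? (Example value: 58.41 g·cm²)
Yes

moment of inertia has SI base units: kg * m^2
g·cm² reduces to the same SI base units, so it is a valid unit for moment of inertia.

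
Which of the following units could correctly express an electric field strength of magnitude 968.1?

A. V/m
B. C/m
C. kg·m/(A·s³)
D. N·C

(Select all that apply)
A, C

electric field strength has SI base units: kg * m / (A * s^3)

Checking each option against kg * m / (A * s^3):
  A. V/m: ✓ matches
  B. C/m: ✗ does not match
  C. kg·m/(A·s³): ✓ matches
  D. N·C: ✗ does not match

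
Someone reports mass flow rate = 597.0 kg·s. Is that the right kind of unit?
No

mass flow rate has SI base units: kg / s
kg·s does NOT reduce to kg / s; a valid unit for mass flow rate would be e.g. kg/s.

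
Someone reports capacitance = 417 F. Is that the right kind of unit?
Yes

capacitance has SI base units: A^2 * s^4 / (kg * m^2)
F reduces to the same SI base units, so it is a valid unit for capacitance.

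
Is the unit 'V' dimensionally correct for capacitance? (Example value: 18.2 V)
No

capacitance has SI base units: A^2 * s^4 / (kg * m^2)
V does NOT reduce to A^2 * s^4 / (kg * m^2); a valid unit for capacitance would be e.g. F.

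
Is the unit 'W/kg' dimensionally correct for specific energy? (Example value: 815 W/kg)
No

specific energy has SI base units: m^2 / s^2
W/kg does NOT reduce to m^2 / s^2; a valid unit for specific energy would be e.g. J/kg.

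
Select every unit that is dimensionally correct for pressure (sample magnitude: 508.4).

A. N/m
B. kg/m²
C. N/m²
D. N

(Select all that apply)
C

pressure has SI base units: kg / (m * s^2)

Checking each option against kg / (m * s^2):
  A. N/m: ✗ does not match
  B. kg/m²: ✗ does not match
  C. N/m²: ✓ matches
  D. N: ✗ does not match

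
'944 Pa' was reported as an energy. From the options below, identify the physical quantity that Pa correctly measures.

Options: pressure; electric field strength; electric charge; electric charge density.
pressure

energy should have units dimensionally equivalent to kg * m^2 / s^2 (e.g. J).
The given unit 'Pa' reduces to kg / (m * s^2). Of the listed options, that is the dimensionality of pressure.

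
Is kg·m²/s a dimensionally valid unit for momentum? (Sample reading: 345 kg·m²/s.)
No

momentum has SI base units: kg * m / s
kg·m²/s does NOT reduce to kg * m / s; a valid unit for momentum would be e.g. kg·m/s.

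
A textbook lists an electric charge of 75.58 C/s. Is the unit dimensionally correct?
No

electric charge has SI base units: A * s
C/s does NOT reduce to A * s; a valid unit for electric charge would be e.g. C.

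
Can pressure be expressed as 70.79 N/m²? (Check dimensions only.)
Yes

pressure has SI base units: kg / (m * s^2)
N/m² reduces to the same SI base units, so it is a valid unit for pressure.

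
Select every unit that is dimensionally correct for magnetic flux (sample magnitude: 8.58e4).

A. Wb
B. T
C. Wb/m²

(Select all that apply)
A

magnetic flux has SI base units: kg * m^2 / (A * s^2)

Checking each option against kg * m^2 / (A * s^2):
  A. Wb: ✓ matches
  B. T: ✗ does not match
  C. Wb/m²: ✗ does not match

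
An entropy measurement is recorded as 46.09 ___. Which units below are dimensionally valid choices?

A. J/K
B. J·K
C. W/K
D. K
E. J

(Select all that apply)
A

entropy has SI base units: kg * m^2 / (s^2 * K)

Checking each option against kg * m^2 / (s^2 * K):
  A. J/K: ✓ matches
  B. J·K: ✗ does not match
  C. W/K: ✗ does not match
  D. K: ✗ does not match
  E. J: ✗ does not match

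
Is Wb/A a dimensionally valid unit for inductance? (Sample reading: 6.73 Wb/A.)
Yes

inductance has SI base units: kg * m^2 / (A^2 * s^2)
Wb/A reduces to the same SI base units, so it is a valid unit for inductance.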